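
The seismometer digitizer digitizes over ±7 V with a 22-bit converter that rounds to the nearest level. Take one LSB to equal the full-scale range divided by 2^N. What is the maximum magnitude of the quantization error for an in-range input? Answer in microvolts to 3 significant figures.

Full-scale range = 7 V − (-7 V) = 14 V.
Step size = 14/4194304 V = 3.3379 µV.
|e|_max = LSB/2 = 1.67 µV.

1.67 µV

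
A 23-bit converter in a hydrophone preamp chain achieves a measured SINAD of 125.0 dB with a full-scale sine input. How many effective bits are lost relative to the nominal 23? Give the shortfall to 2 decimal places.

N_eff = (125.0 − 1.76)/6.02 = 20.4718 bits.
Shortfall = 23 − 20.4718 = 2.5282 bits.

2.53 bits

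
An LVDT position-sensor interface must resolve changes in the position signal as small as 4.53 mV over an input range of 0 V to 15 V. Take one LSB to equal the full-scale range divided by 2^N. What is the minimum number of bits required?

Span = 15 V.
Required number of levels: 15/4.53 mV = 3311.3; smallest N with 2^N ≥ that is 12.

12 bits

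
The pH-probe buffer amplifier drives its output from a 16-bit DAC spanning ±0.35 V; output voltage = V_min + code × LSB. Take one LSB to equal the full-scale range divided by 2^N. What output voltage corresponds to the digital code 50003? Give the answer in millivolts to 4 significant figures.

184.1 mV

Range = 0.35 − (-0.35) = 0.7 V. LSB = 0.7 V / 2^16.
Output = V_min + (50003/65536) × range = -0.35 + 0.762985 × 0.7 V
      = -0.35 V + 0.534090 V = 0.184090 V.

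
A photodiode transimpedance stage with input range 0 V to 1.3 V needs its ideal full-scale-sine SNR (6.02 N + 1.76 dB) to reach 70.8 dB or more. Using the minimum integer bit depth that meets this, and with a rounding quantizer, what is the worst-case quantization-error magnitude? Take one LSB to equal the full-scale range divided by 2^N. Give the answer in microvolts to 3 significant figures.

159 µV

V_FS = 1.3 V.
6.02 N + 1.76 ≥ 70.8 gives N ≥ 11.468, so the minimum integer is 12.
LSB = 1.3 V ÷ 2^12 = 1.3/4096 V = 317.38 µV.
|e|_max = LSB/2 = 159 µV.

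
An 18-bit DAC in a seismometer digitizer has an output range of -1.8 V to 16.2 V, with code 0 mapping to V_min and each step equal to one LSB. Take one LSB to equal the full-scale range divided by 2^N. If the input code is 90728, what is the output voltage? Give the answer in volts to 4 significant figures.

The full-scale span is 16.2 − (-1.8) = 18 V. LSB = 18 V / 2^18.
V_out = -1.8 + 90728 × (18/262144) V
      = -1.8 V + 6.22980 V = 4.42980 V.

4.430 V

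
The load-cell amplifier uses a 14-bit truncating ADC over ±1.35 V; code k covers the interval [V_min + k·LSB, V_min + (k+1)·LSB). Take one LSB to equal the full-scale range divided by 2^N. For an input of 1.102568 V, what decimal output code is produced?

Full-scale range = 1.35 V − (-1.35 V) = 2.7 V. LSB = 2.7 V / 2^14 ≈ 164.8 µV.
V_in − V_min = 1.102568 − (-1.35) = 2.452568 V.
Divide by LSB: 2.452568 × 16384/2.7 = 14882.5460.
Truncating gives code 14882.

14882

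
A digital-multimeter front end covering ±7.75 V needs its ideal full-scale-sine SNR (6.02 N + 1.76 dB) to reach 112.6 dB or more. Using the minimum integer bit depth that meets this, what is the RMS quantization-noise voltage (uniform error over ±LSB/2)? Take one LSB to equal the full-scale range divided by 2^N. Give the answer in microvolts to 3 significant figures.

Span: 7.75 V − (-7.75 V) = 15.5 V.
N ≥ (112.6 − 1.76)/6.02 = 18.412 → N_min = 19.
LSB = 15.5 V / 2^19 = 29.564 µV.
RMS noise = LSB/√12 = 8.53 µV.

8.53 µV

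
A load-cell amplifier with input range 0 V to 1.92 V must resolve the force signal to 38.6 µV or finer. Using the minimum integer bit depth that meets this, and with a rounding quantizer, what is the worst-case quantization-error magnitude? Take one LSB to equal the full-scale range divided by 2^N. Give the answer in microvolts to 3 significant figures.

14.6 µV

Span = 1.92 V.
1.92 V / 38.6 µV = 49740. Since 2^15 = 32768 and 2^16 = 65536, N = 16.
LSB = 1.92 V ÷ 2^16 = 1.92/65536 V = 29.297 µV.
Half an LSB is 14.6 µV.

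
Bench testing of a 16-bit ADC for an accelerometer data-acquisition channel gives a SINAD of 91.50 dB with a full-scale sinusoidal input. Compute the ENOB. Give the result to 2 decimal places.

ENOB = (91.50 − 1.76)/6.02 = 14.9070 bits.

14.91 bits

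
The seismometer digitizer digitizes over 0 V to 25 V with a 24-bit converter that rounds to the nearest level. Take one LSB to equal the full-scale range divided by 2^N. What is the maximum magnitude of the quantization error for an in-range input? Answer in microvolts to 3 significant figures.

Full-scale range = 25 V.
LSB = 25 V / 2^24 = 1.4901 µV.
A rounding quantizer has |error| ≤ LSB/2 = 0.745 µV.

0.745 µV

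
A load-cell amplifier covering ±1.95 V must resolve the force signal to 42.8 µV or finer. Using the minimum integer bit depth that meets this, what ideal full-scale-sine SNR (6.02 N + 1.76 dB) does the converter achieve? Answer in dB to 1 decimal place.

104.1 dB

Range = 1.95 − (-1.95) = 3.9 V.
3.9 V / 42.8 µV = 91120. Since 2^16 = 65536 and 2^17 = 131072, N = 17.
SNR = 6.02 × 17 + 1.76 = 104.10 dB.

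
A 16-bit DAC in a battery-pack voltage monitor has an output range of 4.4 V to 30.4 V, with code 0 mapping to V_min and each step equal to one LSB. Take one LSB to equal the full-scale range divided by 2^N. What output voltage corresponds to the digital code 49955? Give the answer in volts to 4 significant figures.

Full-scale range = 30.4 V − (4.4 V) = 26 V. LSB = 26 V / 2^16.
V_out = 4.4 + 49955 × (26/65536) V
      = 4.4 V + 19.8186 V = 24.2186 V.

24.22 V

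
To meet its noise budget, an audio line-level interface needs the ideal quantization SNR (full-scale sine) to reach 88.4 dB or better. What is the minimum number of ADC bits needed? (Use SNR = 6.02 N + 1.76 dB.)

N ≥ (88.4 − 1.76)/6.02 = 14.392 → N_min = 15.

15 bits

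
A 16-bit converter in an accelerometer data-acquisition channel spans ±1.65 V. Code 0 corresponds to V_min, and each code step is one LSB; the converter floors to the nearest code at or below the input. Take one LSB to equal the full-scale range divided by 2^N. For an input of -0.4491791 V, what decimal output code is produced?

Full-scale range = 1.65 V − (-1.65 V) = 3.3 V. LSB = 3.3 V / 2^16 ≈ 50.35 µV.
V_in − V_min = -0.4491791 − (-1.65) = 1.2008209 V.
Divide by LSB: 1.2008209 × 65536/3.3 = 23847.5753.
Truncating gives code 23847.

23847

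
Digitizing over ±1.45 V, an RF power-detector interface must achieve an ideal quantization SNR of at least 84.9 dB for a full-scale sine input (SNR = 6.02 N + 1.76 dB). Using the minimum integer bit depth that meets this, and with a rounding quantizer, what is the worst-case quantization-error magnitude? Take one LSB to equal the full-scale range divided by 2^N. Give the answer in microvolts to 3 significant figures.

88.5 µV

Range = 1.45 − (-1.45) = 2.9 V.
Solving 6.02 N ≥ 84.9 − 1.76: N ≥ 13.811. Round up → N = 14.
LSB = 2.9 V / 2^14 = 177.00 µV.
Half an LSB is 88.5 µV.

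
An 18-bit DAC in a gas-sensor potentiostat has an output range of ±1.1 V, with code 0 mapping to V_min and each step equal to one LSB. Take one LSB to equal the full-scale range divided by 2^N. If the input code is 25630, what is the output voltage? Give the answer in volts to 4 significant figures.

Span: 1.1 V − (-1.1 V) = 2.2 V. LSB = 2.2 V / 2^18.
V_out = V_min + code × LSB = -1.1 V + 25630 × 2.2 V / 262144
      = -1.1 + 0.215096 = -0.884904 V.

-0.8849 V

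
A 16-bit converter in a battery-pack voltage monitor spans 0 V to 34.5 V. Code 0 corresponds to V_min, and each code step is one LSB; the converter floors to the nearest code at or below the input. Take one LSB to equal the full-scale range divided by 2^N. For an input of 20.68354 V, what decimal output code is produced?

39290

Range is 34.5 V. LSB = 34.5 V / 2^16 ≈ 0.5264 mV.
code = ⌊(V_in − V_min)/LSB⌋ = ⌊(V_in − V_min) × 2^16 / range⌋
     = ⌊(20.68354 − (0)) × 65536 / 34.5⌋ = ⌊20.68354 × 65536/34.5⌋
     = ⌊39290.333⌋ = 39290.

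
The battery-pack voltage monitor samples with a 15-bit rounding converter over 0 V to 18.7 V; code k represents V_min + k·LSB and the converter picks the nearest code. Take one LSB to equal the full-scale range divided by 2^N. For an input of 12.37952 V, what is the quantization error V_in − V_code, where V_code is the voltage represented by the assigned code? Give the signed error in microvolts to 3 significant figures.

−213 µV

Range is 18.7 V. LSB = 18.7 V / 2^15 ≈ 0.5707 mV.
(12.37952 − (0)) / LSB = 12.37952 × 32768/18.7 = 21692.6263. Nearest integer: k = 21693.
V_code = 0 + (21693/32768) × 18.7 = 12.379733276 V.
e = 12.37952 − (12.379733276) = −213 µV.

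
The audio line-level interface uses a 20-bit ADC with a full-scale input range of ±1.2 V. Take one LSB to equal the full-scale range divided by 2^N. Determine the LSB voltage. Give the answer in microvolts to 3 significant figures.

Full-scale range = 1.2 V − (-1.2 V) = 2.4 V.
There are 2^20 = 1048576 steps.
LSB = 2.4 V / 2^20 = 2.29 µV.

2.29 µV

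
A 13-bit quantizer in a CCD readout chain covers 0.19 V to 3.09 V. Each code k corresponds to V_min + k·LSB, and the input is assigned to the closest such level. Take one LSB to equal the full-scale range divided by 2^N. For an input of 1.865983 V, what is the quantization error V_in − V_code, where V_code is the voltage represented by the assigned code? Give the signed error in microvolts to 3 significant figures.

Range = 3.09 − (0.19) = 2.9 V. LSB = 2.9 V / 2^13 ≈ 354.0 µV.
(V_in − V_min)/LSB = (1.865983 − (0.19)) × 8192/2.9 = 4734.3630 → nearest code k = 4734.
Reconstructed level: 0.19 + 4734 × 2.9/8192 V = 1.865854492 V.
V_in − V_code = 1.865983 − (1.865854492) = +129 µV.

+129 µV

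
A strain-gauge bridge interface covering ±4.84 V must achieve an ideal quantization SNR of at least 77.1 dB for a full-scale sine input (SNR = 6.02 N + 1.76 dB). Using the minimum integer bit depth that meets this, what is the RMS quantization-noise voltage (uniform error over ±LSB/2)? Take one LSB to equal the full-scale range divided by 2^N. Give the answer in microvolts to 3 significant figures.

341 µV

Full-scale range = 4.84 V − (-4.84 V) = 9.68 V.
6.02 N + 1.76 ≥ 77.1 gives N ≥ 12.515, so the minimum integer is 13.
LSB = 9.68 V ÷ 2^13 = 9.68/8192 V = 1.1816 mV.
σ_q = LSB/√12 = 1.1816 mV/3.4641 = 341 µV.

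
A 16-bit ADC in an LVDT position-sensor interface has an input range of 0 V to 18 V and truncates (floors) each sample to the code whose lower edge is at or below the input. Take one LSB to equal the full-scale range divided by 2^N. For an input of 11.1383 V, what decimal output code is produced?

Range is 18 V. LSB = 18 V / 2^16 ≈ 274.7 µV.
V_in − V_min = 11.1383 − (0) = 11.1383 V.
Divide by LSB: 11.1383 × 65536/18 = 40553.3127.
Truncating gives code 40553.

40553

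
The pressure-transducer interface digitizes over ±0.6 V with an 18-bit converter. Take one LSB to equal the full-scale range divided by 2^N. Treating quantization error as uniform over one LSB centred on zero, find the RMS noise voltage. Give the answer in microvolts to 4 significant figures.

1.321 µV

The full-scale span is 0.6 − (-0.6) = 1.2 V.
LSB = 1.2 V ÷ 2^18 = 1.2/262144 V = 4.57764 µV.
V_rms = LSB/√12 = 4.57764 µV / √12 = 1.321 µV.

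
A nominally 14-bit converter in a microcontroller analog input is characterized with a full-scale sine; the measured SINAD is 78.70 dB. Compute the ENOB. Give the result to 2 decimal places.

ENOB = (SINAD − 1.76) / 6.02 = (78.70 − 1.76) / 6.02 = 76.94 / 6.02 = 12.7807.

12.78 bits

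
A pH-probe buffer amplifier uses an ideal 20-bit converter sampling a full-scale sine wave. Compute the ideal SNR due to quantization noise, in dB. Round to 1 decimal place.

122.2 dB

For an ideal N-bit converter with full-scale sine input, SNR = 6.02 N + 1.76 dB. SNR = 6.02 × 20 + 1.76 = 120.40 + 1.76 = 122.16 dB.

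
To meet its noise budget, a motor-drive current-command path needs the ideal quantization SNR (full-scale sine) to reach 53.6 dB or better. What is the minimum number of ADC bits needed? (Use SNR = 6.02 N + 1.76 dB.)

Required N = ⌈(53.6 − 1.76)/6.02⌉ = ⌈8.611⌉ = 9.

9 bits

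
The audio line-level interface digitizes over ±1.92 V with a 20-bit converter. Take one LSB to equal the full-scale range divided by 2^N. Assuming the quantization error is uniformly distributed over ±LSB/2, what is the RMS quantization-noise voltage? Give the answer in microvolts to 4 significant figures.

1.057 µV

Span: 1.92 V − (-1.92 V) = 3.84 V.
Step size = 3.84/1048576 V = 3.66211 µV.
V_rms = LSB/√12 = 3.66211 µV / √12 = 1.057 µV.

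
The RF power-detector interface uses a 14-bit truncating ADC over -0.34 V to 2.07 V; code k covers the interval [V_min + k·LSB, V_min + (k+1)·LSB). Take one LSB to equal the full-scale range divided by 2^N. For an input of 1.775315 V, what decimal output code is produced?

14380

The full-scale span is 2.07 − (-0.34) = 2.41 V. LSB = 2.41 V / 2^14 ≈ 147.1 µV.
V_in − V_min = 1.775315 − (-0.34) = 2.115315 V.
Divide by LSB: 2.115315 × 16384/2.41 = 14380.6311.
Truncating gives code 14380.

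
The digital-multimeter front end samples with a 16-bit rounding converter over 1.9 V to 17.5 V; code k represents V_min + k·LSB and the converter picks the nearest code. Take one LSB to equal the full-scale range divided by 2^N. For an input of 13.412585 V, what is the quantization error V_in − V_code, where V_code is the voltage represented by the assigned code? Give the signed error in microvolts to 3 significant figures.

−79.8 µV

The full-scale span is 17.5 − (1.9) = 15.6 V. LSB = 15.6 V / 2^16 ≈ 238.0 µV.
Position in LSBs: (13.412585 − (1.9)) × 65536/15.6 = 48364.6648; rounding gives k = 48365.
V_code = V_min + k × range/2^16 = 1.9 + 48365 × 15.6/65536 = 13.412664795 V.
e = 13.412585 − (13.412664795) = −79.8 µV.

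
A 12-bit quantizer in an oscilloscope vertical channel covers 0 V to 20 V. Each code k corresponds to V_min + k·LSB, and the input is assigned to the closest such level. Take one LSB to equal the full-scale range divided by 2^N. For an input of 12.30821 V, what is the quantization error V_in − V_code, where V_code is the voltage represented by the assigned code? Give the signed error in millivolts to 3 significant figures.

V_FS = 20 V. LSB = 20 V / 2^12 ≈ 4.883 mV.
Position in LSBs: (12.30821 − (0)) × 4096/20 = 2520.7214; rounding gives k = 2521.
Reconstructed level: 0 + 2521 × 20/4096 V = 12.30957031 V.
Error = V_in − V_code = 12.30821 − (12.30957031) = −1.36 mV.

−1.36 mV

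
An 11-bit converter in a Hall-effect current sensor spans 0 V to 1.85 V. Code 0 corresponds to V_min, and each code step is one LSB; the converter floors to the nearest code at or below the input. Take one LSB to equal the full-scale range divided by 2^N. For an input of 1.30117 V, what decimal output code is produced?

1440

Span = 1.85 V. LSB = 1.85 V / 2^11 ≈ 0.9033 mV.
code = ⌊(V_in − V_min)/LSB⌋ = ⌊(V_in − V_min) × 2^11 / range⌋
     = ⌊(1.30117 − (0)) × 2048 / 1.85⌋ = ⌊1.30117 × 2048/1.85⌋
     = ⌊1440.430⌋ = 1440.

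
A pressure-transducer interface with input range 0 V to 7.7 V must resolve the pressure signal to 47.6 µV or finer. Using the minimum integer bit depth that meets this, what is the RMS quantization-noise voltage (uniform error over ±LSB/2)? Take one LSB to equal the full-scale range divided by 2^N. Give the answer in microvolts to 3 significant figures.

8.48 µV

Range is 7.7 V.
Required number of levels: 7.7/47.6 µV = 161760; smallest N with 2^N ≥ that is 18.
LSB = 7.7 V / 2^18 = 29.373 µV.
V_rms = LSB/√12 = 8.48 µV.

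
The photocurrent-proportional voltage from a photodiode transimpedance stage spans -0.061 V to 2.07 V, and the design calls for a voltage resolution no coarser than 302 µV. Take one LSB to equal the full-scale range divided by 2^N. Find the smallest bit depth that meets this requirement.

The full-scale span is 2.07 − (-0.061) = 2.131 V.
Levels needed ≥ 2.131/302 µV = 7056. 2^13 = 8192 suffices, so N_min = 13.

13 bits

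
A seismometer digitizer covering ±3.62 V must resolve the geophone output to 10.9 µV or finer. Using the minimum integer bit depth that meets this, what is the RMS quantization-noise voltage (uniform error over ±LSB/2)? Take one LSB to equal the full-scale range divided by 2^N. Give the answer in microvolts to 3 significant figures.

1.99 µV

Span: 3.62 V − (-3.62 V) = 7.24 V.
7.24 V / 10.9 µV = 664200. Since 2^19 = 524288 and 2^20 = 1048576, N = 20.
LSB = 7.24 V / 2^20 = 6.9046 µV.
RMS noise = LSB/√12 = 1.99 µV.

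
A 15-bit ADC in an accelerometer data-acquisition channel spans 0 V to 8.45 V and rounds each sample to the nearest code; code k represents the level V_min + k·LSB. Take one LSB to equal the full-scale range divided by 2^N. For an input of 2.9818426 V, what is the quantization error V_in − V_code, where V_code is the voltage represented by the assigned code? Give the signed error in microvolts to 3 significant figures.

+50.9 µV

Range is 8.45 V. LSB = 8.45 V / 2^15 ≈ 257.9 µV.
(V_in − V_min)/LSB = (2.9818426 − (0)) × 32768/8.45 = 11563.1974 → nearest code k = 11563.
Reconstructed level: 0 + 11563 × 8.45/32768 V = 2.9817916870 V.
Error = V_in − V_code = 2.9818426 − (2.9817916870) = +50.9 µV.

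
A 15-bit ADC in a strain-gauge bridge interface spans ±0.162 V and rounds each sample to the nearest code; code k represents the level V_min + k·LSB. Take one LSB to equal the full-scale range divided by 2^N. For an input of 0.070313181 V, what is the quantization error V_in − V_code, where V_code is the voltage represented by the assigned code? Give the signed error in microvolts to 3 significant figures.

+1.78 µV

Span: 0.162 V − (-0.162 V) = 0.324 V. LSB = 0.324 V / 2^15 ≈ 9.888 µV.
(0.070313181 − (-0.162)) / LSB = 0.232313181 × 32768/0.324 = 23495.1800. Nearest integer: k = 23495.
V_code = -0.162 + (23495/32768) × 0.324 = 0.070311401367 V.
e = 0.070313181 − (0.070311401367) = +1.78 µV.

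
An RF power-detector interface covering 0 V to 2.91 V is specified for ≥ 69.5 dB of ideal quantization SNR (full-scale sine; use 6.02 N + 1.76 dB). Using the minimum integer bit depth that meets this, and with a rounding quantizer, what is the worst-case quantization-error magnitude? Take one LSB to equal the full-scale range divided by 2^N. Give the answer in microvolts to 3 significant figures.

355 µV

Span = 2.91 V.
Solving 6.02 N ≥ 69.5 − 1.76: N ≥ 11.252. Round up → N = 12.
Step size = 2.91/4096 V = 0.71045 mV.
Half an LSB is 355 µV.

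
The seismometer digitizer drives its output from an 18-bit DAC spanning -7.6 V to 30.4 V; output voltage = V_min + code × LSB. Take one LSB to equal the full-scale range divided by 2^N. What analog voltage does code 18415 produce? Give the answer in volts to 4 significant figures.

Span: 30.4 V − (-7.6 V) = 38 V. LSB = 38 V / 2^18.
Output = V_min + (18415/262144) × range = -7.6 + 0.0702477 × 38 V
      = -7.6 + 2.66941 = -4.93059 V.

-4.931 V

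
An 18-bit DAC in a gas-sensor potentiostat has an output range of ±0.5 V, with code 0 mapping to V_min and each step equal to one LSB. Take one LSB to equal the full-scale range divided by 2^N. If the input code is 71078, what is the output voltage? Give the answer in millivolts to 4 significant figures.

-228.9 mV

Span: 0.5 V − (-0.5 V) = 1 V. LSB = 1 V / 2^18.
V_out = V_min + code × LSB = -0.5 V + 71078 × 1 V / 262144
      = -0.5 + 0.271141 = -0.228859 V.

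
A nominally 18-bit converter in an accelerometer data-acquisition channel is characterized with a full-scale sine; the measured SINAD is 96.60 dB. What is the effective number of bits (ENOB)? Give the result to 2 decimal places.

15.75 bits

(96.60 − 1.76) / 6.02 = 94.84/6.02 = 15.7542 effective bits.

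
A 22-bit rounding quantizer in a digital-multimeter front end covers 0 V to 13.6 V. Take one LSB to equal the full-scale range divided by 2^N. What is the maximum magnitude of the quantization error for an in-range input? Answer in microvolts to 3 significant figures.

1.62 µV

V_FS = 13.6 V.
Step size = 13.6/4194304 V = 3.2425 µV.
Worst-case error for round-to-nearest is half an LSB: 1.62 µV.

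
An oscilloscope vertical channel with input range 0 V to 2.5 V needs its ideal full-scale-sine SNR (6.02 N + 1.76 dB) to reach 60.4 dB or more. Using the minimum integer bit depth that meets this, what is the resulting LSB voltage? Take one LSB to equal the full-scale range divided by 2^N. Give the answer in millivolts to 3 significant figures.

2.44 mV

Span = 2.5 V.
Required N = ⌈(60.4 − 1.76)/6.02⌉ = ⌈9.741⌉ = 10.
LSB = 2.5 V / 2^10 = 2.44 mV.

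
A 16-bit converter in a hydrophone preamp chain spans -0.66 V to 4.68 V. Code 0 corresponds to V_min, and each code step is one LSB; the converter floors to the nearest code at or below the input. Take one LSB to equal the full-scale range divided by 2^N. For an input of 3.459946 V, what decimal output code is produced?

Span: 4.68 V − (-0.66 V) = 5.34 V. LSB = 5.34 V / 2^16 ≈ 81.48 µV.
V_in − V_min = 3.459946 − (-0.66) = 4.119946 V.
Divide by LSB: 4.119946 × 65536/5.34 = 50562.6931.
Truncating gives code 50562.

50562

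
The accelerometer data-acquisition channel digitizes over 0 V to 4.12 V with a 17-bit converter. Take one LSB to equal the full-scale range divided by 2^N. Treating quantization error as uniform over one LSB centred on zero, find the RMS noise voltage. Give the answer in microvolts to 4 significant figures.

9.074 µV

Full-scale range = 4.12 V.
LSB = 4.12 V ÷ 2^17 = 4.12/131072 V = 31.4331 µV.
σ_q = LSB/√12 = 31.4331 µV/3.4641 = 9.074 µV.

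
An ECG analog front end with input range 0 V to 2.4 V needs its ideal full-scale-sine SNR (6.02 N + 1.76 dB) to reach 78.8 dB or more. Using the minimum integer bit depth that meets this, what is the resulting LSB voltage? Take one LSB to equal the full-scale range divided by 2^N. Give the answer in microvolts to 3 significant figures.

293 µV

Range is 2.4 V.
Required N = ⌈(78.8 − 1.76)/6.02⌉ = ⌈12.797⌉ = 13.
LSB = 2.4 V ÷ 2^13 = 2.4/8192 V = 293 µV.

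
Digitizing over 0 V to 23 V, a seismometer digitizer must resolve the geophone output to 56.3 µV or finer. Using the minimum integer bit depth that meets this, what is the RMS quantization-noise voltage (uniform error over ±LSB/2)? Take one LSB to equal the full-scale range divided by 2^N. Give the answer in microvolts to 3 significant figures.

12.7 µV

Range is 23 V.
23 V / 56.3 µV = 408500. Since 2^18 = 262144 and 2^19 = 524288, N = 19.
LSB = 23 V / 2^19 = 43.869 µV.
V_rms = LSB/√12 = 12.7 µV.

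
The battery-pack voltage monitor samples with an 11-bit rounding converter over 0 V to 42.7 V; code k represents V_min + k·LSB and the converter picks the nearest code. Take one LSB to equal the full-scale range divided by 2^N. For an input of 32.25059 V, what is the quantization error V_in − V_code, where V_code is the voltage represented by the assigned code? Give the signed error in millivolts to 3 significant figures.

Range is 42.7 V. LSB = 42.7 V / 2^11 ≈ 20.85 mV.
(32.25059 − (0)) / LSB = 32.25059 × 2048/42.7 = 1546.8199. Nearest integer: k = 1547.
V_code = V_min + k × range/2^11 = 0 + 1547 × 42.7/2048 = 32.25434570 V.
Error = V_in − V_code = 32.25059 − (32.25434570) = −3.76 mV.

−3.76 mV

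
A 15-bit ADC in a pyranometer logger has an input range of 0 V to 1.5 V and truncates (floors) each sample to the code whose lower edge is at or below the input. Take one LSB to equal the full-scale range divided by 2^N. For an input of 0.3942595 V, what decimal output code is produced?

V_FS = 1.5 V. LSB = 1.5 V / 2^15 ≈ 45.78 µV.
code = ⌊(V_in − V_min)/LSB⌋ = ⌊(V_in − V_min) × 2^15 / range⌋
     = ⌊(0.3942595 − (0)) × 32768 / 1.5⌋ = ⌊0.3942595 × 32768/1.5⌋
     = ⌊8612.730⌋ = 8612.

8612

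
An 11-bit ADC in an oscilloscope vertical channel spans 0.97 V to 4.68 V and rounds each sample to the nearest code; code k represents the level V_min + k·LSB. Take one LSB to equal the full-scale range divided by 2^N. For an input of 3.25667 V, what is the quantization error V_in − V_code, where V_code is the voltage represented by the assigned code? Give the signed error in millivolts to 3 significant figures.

The full-scale span is 4.68 − (0.97) = 3.71 V. LSB = 3.71 V / 2^11 ≈ 1.812 mV.
(3.25667 − (0.97)) / LSB = 2.28667 × 2048/3.71 = 1262.2911. Nearest integer: k = 1262.
V_code = V_min + k × range/2^11 = 0.97 + 1262 × 3.71/2048 = 3.256142578 V.
e = 3.25667 − (3.256142578) = +0.527 mV.

+0.527 mV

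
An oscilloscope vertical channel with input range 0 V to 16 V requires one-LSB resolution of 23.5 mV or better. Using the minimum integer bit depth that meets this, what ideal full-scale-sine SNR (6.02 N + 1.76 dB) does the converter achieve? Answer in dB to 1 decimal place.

62.0 dB

V_FS = 16 V.
Need 2^N ≥ 16 V / 23.5 mV = 680.9 → N_min = 10.
Ideal SNR at N = 10: 6.02·10 + 1.76 = 62.0 dB.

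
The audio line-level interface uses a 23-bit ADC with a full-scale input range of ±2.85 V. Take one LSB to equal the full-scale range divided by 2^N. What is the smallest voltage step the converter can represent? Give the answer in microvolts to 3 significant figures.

Full-scale range = 2.85 V − (-2.85 V) = 5.7 V.
Number of codes = 2^23 = 8388608.
One LSB is 5.7 V / 8388608 = 0.679 µV.

0.679 µV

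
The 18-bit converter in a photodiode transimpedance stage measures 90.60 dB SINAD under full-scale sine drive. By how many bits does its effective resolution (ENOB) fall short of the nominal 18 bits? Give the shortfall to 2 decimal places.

ENOB = (SINAD − 1.76)/6.02 = (90.60 − 1.76)/6.02 = 14.7575 bits.
Lost resolution: 18 − 14.7575 = 3.2425 bits.

3.24 bits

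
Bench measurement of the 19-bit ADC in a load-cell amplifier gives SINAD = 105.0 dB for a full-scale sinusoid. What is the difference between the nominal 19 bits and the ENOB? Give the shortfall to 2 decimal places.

Effective bits = (105.0 − 1.76)/6.02 = 17.1495.
19 − 17.1495 = 1.85 bits below nominal.

1.85 bits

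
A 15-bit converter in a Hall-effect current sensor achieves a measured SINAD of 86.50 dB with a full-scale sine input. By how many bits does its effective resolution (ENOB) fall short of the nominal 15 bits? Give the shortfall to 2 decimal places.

N_eff = (86.50 − 1.76)/6.02 = 14.0764 bits.
Shortfall = 15 − 14.0764 = 0.9236 bits.

0.92 bits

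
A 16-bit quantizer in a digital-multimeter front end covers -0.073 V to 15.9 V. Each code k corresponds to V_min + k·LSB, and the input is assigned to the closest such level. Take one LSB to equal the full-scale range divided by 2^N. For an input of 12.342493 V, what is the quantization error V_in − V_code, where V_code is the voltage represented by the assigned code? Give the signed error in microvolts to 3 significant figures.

−43.8 µV

Range = 15.9 − (-0.073) = 15.973 V. LSB = 15.973 V / 2^16 ≈ 243.7 µV.
(12.342493 − (-0.073)) / LSB = 12.415493 × 65536/15.973 = 50939.8203. Nearest integer: k = 50940.
V_code = V_min + k × range/2^16 = -0.073 + 50940 × 15.973/65536 = 12.342536804 V.
Error = V_in − V_code = 12.342493 − (12.342536804) = −43.8 µV.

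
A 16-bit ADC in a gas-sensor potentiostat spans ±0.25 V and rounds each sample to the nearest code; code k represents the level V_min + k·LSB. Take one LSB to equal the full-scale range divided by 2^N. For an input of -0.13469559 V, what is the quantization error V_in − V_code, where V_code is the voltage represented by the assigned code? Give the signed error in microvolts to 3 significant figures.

Range = 0.25 − (-0.25) = 0.5 V. LSB = 0.5 V / 2^16 ≈ 7.629 µV.
(V_in − V_min)/LSB = (-0.13469559 − (-0.25)) × 65536/0.5 = 15113.1796 → nearest code k = 15113.
Reconstructed level: -0.25 + 15113 × 0.5/65536 V = -0.13469696045 V.
Error = V_in − V_code = -0.13469559 − (-0.13469696045) = +1.37 µV.

+1.37 µV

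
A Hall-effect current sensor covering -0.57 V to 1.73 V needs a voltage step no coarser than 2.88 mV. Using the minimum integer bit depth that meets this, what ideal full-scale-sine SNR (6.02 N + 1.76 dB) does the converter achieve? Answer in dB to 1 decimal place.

62.0 dB

Range = 1.73 − (-0.57) = 2.3 V.
Levels needed ≥ 2.3/2.88 mV = 798.6. 2^10 = 1024 suffices, so N_min = 10.
Ideal SNR at N = 10: 6.02·10 + 1.76 = 62.0 dB.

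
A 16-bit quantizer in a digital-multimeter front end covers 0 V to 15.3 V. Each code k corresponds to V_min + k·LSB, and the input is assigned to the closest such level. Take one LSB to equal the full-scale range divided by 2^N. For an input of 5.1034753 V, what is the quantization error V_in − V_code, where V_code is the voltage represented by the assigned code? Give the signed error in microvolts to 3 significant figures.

Full-scale range = 15.3 V. LSB = 15.3 V / 2^16 ≈ 233.5 µV.
(5.1034753 − (0)) / LSB = 5.1034753 × 65536/15.3 = 21860.2194. Nearest integer: k = 21860.
Reconstructed level: 0 + 21860 × 15.3/65536 V = 5.1034240723 V.
e = 5.1034753 − (5.1034240723) = +51.2 µV.

+51.2 µV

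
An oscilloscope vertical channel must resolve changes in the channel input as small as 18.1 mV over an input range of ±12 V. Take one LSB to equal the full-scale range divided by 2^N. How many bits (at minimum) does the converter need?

Range = 12 − (-12) = 24 V.
Required number of levels: 24/18.1 mV = 1326.0; smallest N with 2^N ≥ that is 11.

11 bits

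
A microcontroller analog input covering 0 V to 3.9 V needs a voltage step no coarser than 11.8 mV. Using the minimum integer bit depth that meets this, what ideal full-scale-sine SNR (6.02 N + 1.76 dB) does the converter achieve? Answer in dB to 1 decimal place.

Range is 3.9 V.
Need 2^N ≥ 3.9 V / 11.8 mV = 330.5 → N_min = 9.
6.02(9) + 1.76 = 55.94 dB.

55.9 dB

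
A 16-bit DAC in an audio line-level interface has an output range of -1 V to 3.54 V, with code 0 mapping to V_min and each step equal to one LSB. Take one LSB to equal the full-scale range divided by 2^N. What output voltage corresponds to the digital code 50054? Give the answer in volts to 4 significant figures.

Range = 3.54 − (-1) = 4.54 V. LSB = 4.54 V / 2^16.
V_out = V_min + code × LSB = -1 V + 50054 × 4.54 V / 65536
      = -1 + 3.46749 = 2.46749 V.

2.467 V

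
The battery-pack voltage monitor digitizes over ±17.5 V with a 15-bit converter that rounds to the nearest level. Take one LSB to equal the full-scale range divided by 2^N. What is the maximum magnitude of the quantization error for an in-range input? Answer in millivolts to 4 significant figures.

0.5341 mV

The full-scale span is 17.5 − (-17.5) = 35 V.
LSB = 35 V ÷ 2^15 = 35/32768 V = 1.06812 mV.
|e|_max = LSB/2 = 0.5341 mV.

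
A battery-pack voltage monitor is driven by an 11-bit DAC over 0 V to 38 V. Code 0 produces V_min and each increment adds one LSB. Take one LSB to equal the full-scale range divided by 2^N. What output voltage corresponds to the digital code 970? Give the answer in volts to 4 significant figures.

18.00 V

V_FS = 38 V. LSB = 38 V / 2^11.
V_out = 0 + 970 × (38/2048) V
      = 0 + 17.9980 = 17.9980 V.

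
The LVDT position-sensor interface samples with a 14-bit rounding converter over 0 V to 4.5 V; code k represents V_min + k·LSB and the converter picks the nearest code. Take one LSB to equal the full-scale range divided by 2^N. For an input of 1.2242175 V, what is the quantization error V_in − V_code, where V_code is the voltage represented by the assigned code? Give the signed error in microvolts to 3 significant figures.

+65.9 µV

Full-scale range = 4.5 V. LSB = 4.5 V / 2^14 ≈ 274.7 µV.
(V_in − V_min)/LSB = (1.2242175 − (0)) × 16384/4.5 = 4457.2399 → nearest code k = 4457.
V_code = 0 + (4457/16384) × 4.5 = 1.2241516113 V.
V_in − V_code = 1.2242175 − (1.2241516113) = +65.9 µV.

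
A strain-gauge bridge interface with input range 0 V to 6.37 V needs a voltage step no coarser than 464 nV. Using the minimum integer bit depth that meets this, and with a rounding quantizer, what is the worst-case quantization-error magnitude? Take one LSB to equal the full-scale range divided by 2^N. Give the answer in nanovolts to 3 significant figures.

190 nV

Span = 6.37 V.
Need 2^N ≥ 6.37 V / 464 nV = 1.373e7 → N_min = 24.
LSB = 6.37 V ÷ 2^24 = 6.37/16777216 V = 379.68 nV.
|e|_max = LSB/2 = 190 nV.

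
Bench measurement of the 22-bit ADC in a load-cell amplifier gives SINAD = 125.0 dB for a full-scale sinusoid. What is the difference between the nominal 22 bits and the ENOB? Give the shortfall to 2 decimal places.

N_eff = (125.0 − 1.76)/6.02 = 20.4718 bits.
Shortfall = 22 − 20.4718 = 1.5282 bits.

1.53 bits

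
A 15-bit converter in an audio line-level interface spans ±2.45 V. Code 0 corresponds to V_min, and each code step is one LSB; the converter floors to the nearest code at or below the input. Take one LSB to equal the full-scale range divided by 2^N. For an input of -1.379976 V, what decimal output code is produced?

7155

The full-scale span is 2.45 − (-2.45) = 4.9 V. LSB = 4.9 V / 2^15 ≈ 149.5 µV.
V_in − V_min = -1.379976 − (-2.45) = 1.070024 V.
Divide by LSB: 1.070024 × 32768/4.9 = 7155.6217.
Truncating gives code 7155.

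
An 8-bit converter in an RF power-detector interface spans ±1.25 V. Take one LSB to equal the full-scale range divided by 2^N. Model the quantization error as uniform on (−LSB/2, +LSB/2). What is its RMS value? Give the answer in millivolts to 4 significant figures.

Range = 1.25 − (-1.25) = 2.5 V.
Step size = 2.5/256 V = 9.76563 mV.
For a uniform distribution on [−LSB/2, +LSB/2], V_rms = LSB/√12 = 9.76563 mV/3.4641 = 2.819 mV.

2.819 mV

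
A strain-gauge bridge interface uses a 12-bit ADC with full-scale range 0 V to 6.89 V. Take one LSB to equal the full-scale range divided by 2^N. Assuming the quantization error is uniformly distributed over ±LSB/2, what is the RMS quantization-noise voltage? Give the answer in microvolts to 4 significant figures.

Full-scale range = 6.89 V.
One LSB is 6.89 V / 4096 = 1.68213 mV.
For a uniform distribution on [−LSB/2, +LSB/2], V_rms = LSB/√12 = 1.68213 mV/3.4641 = 485.6 µV.

485.6 µV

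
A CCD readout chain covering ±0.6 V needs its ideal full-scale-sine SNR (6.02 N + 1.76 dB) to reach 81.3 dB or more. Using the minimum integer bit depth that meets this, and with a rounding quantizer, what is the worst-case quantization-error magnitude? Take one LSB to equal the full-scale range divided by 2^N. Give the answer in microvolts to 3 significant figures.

36.6 µV

The full-scale span is 0.6 − (-0.6) = 1.2 V.
6.02 N + 1.76 ≥ 81.3 gives N ≥ 13.213, so the minimum integer is 14.
LSB = 1.2 V / 2^14 = 73.242 µV.
Max error for round-to-nearest is LSB/2 = 36.6 µV.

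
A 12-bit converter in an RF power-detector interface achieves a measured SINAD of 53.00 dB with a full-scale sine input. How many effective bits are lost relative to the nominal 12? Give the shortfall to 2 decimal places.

3.49 bits

ENOB = (SINAD − 1.76)/6.02 = (53.00 − 1.76)/6.02 = 8.5116 bits.
Lost resolution: 12 − 8.5116 = 3.4884 bits.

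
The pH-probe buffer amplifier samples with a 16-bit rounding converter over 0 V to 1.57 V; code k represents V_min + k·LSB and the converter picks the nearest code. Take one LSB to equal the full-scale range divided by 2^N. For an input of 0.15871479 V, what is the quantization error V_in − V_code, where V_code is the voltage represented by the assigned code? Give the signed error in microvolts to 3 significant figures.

+4.31 µV

Range is 1.57 V. LSB = 1.57 V / 2^16 ≈ 23.96 µV.
(0.15871479 − (0)) / LSB = 0.15871479 × 65536/1.57 = 6625.1799. Nearest integer: k = 6625.
Reconstructed level: 0 + 6625 × 1.57/65536 V = 0.15871047974 V.
V_in − V_code = 0.15871479 − (0.15871047974) = +4.31 µV.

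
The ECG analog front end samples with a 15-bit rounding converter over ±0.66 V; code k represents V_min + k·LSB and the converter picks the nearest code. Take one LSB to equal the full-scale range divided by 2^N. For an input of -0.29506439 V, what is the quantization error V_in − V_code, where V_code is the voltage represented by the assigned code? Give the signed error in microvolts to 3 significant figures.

+10.1 µV

Range = 0.66 − (-0.66) = 1.32 V. LSB = 1.32 V / 2^15 ≈ 40.28 µV.
Position in LSBs: (-0.29506439 − (-0.66)) × 32768/1.32 = 9059.2501; rounding gives k = 9059.
Reconstructed level: -0.66 + 9059 × 1.32/32768 V = -0.29507446289 V.
Error = V_in − V_code = -0.29506439 − (-0.29507446289) = +10.1 µV.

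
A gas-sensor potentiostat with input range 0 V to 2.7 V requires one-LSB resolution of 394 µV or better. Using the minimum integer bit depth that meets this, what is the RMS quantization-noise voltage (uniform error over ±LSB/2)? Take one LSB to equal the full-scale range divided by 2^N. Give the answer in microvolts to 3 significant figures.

V_FS = 2.7 V.
Need 2^N ≥ 2.7 V / 394 µV = 6853 → N_min = 13.
LSB = 2.7 V / 2^13 = 329.59 µV.
RMS noise = LSB/√12 = 95.1 µV.

95.1 µV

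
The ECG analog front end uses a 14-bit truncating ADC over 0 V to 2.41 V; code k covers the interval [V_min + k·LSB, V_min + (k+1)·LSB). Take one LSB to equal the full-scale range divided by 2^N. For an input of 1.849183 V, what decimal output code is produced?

12571

V_FS = 2.41 V. LSB = 2.41 V / 2^14 ≈ 147.1 µV.
(V_in − V_min) × 2^14/range = (1.849183 − (0)) × 16384/2.41 = 12571.375.
Floor → code = 12571.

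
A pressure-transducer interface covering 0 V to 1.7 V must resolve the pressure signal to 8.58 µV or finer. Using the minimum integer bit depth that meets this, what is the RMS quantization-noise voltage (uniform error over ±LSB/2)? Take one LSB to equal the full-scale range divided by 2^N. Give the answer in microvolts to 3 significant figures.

1.87 µV

Span = 1.7 V.
1.7 V / 8.58 µV = 198100. Since 2^17 = 131072 and 2^18 = 262144, N = 18.
LSB = 1.7 V ÷ 2^18 = 1.7/262144 V = 6.4850 µV.
σ_q = LSB/√12 = 6.4850 µV/3.4641 = 1.87 µV.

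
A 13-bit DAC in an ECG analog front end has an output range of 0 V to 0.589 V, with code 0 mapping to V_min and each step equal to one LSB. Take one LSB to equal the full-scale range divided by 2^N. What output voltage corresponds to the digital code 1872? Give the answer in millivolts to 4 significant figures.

Range is 0.589 V. LSB = 0.589 V / 2^13.
V_out = V_min + code × LSB = 0 V + 1872 × 0.589 V / 8192
      = 0 V + 0.134596 V = 0.134596 V.

134.6 mV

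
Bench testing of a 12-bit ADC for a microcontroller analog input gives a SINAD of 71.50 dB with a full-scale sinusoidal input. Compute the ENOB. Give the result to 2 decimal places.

ENOB = (SINAD − 1.76) / 6.02 = (71.50 − 1.76) / 6.02 = 69.74 / 6.02 = 11.5847.

11.58 bits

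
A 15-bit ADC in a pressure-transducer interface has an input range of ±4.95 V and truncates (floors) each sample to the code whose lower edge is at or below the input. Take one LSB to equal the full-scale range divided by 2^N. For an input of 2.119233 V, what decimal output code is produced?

Full-scale range = 4.95 V − (-4.95 V) = 9.9 V. LSB = 9.9 V / 2^15 ≈ 302.1 µV.
code = ⌊(V_in − V_min)/LSB⌋ = ⌊(V_in − V_min) × 2^15 / range⌋
     = ⌊(2.119233 − (-4.95)) × 32768 / 9.9⌋ = ⌊7.069233 × 32768/9.9⌋
     = ⌊23398.447⌋ = 23398.

23398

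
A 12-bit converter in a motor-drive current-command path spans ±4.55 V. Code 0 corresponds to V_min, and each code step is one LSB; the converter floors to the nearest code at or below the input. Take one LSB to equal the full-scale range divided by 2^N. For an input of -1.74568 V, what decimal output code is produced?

The full-scale span is 4.55 − (-4.55) = 9.1 V. LSB = 9.1 V / 2^12 ≈ 2.222 mV.
V_in − V_min = -1.74568 − (-4.55) = 2.80432 V.
Divide by LSB: 2.80432 × 4096/9.1 = 1262.2522.
Truncating gives code 1262.

1262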